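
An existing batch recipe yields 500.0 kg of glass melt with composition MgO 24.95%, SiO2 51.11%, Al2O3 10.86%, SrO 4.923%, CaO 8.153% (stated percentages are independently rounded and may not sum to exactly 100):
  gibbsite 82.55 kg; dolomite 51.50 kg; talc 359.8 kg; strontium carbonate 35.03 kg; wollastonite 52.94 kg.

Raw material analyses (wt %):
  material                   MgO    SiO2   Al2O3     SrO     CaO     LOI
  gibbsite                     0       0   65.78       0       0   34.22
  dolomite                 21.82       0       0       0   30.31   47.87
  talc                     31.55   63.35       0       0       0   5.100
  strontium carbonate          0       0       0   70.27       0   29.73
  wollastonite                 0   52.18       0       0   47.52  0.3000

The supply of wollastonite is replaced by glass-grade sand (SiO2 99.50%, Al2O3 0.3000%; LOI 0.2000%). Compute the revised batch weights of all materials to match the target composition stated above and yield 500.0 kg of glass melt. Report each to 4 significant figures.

Revised batch per 500.0 kg glass melt:
  gibbsite: 82.25 kg
  dolomite: 134.5 kg
  talc: 302.4 kg
  strontium carbonate: 35.03 kg
  glass-grade sand: 64.31 kg
Total batch = 618.5 kg; LOI loss = 118.5 kg

Every computation keeps full float precision throughout — working values are printed, rounded to 4 significant digits, across the worked steps. A single rounding yields every reported figure; derived quantities (five oxide percentages, the totals, net glass mass, LOI, yield) are rebuilt at full precision using the weight values per 500.0 kg of glass as written in either problem or answer.
Oxide-by-oxide targets in 500.0 kg glass melt:
  MgO: 24.95% × 500.0 = 124.8 kg
  SiO2: 51.11% × 500.0 = 255.6 kg
  Al2O3: 10.86% × 500.0 = 54.30 kg
  SrO: 4.923% × 500.0 = 24.62 kg
  CaO: 8.153% × 500.0 = 40.77 kg
Per-oxide balance check applying the batch weights above, against the basis in use (summed amounts equal target values exact up to rounding of places):
  MgO: 134.5·0.2182 + 302.4·0.3155 = 124.8 kg (target 124.8 kg)
  SiO2: 302.4·0.6335 + 64.31·0.9950 = 255.6 kg (target 255.6 kg)
  Al2O3: 82.25·0.6578 + 64.31·0.003000 = 54.30 kg (target 54.30 kg)
  SrO: 35.03·0.7027 = 24.62 kg (target 24.62 kg)
  CaO: 134.5·0.3031 = 40.77 kg (target 40.77 kg)
Mass balance on the glass: net batch after ignition = 500.0 kg (the Σ of target masses is 500.0 kg; with the basis standing at 500.0 kg — differing by rounding only).
Batch grand total — Σ batch = 618.5 kg; the LOI term Σ batch·LOI equals 118.5 kg; the yield ratio, glass ÷ batch: 80.84%.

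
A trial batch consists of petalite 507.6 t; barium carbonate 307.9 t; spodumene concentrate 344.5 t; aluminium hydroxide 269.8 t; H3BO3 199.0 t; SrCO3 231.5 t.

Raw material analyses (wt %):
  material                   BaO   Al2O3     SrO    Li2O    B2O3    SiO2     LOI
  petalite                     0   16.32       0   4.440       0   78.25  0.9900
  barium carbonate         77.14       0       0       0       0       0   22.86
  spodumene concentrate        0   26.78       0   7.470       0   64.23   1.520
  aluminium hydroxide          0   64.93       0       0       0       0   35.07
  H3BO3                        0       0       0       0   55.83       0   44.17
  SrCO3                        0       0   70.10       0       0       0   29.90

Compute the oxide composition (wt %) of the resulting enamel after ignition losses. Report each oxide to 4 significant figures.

Glass mass = 1528 t (batch 1860 − LOI 332.4).
Composition: BaO 15.54%, Al2O3 22.93%, SrO 10.62%, Li2O 3.159%, B2O3 7.271%, SiO2 40.48%

Every computation keeps full float precision at every stage. In-progress results are shown (rounded to 4 significant digits) between the steps; each reported number is rounded a single time. Derived quantities are carried starting from the weights per 1528 t of glass at full precision (the totals, the yield, the six compositions, glass mass, ignition loss), as set out in the problem or answer text.
Mass of each oxide from the mix:
  BaO: 307.9·0.7714 = 237.5 t
  Al2O3: 507.6·0.1632 + 344.5·0.2678 + 269.8·0.6493 = 350.3 t
  SrO: 231.5·0.7010 = 162.3 t
  Li2O: 507.6·0.04440 + 344.5·0.07470 = 48.27 t
  B2O3: 199.0·0.5583 = 111.1 t
  SiO2: 507.6·0.7825 + 344.5·0.6423 = 618.5 t
LOI: 507.6·0.009900 + 307.9·0.2286 + 344.5·0.01520 + 269.8·0.3507 + 199.0·0.4417 + 231.5·0.2990 = 332.4 t
The glass mass, total less LOI, = 1860 − 332.4 = 1528 t (the oxide masses sum to this)
oxide / glass × 100 gives the wt %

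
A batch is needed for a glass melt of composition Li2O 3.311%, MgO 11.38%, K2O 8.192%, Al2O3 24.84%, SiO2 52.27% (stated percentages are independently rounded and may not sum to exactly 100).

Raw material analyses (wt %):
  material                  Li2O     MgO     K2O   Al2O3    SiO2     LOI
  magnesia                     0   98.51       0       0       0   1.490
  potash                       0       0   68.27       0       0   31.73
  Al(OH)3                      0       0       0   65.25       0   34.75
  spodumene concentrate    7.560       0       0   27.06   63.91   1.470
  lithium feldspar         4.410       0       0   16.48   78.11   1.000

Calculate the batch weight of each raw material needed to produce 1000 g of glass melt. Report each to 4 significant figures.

Batch per 1000 g glass melt:
  magnesia: 115.5 g
  potash: 120.0 g
  Al(OH)3: 192.7 g
  spodumene concentrate: 91.07 g
  lithium feldspar: 594.7 g
Total batch = 1114 g; LOI loss = 114.0 g; yield = 89.76%

Each numeric step maintains full float precision in all steps; working values are printed (rounded to four significant digits) across the worked steps — a single rounding yields each reported figure — all derived quantities (glass mass, ignition loss, five oxide percentages, yield, totals) are re-derived using the weight values on 1000 g of glass at full float precision exactly as printed in the problem or answer text.
The oxide mass targets at 1000 g glass melt:
  Li2O: 3.311% × 1000 = 33.11 g
  MgO: 11.38% × 1000 = 113.8 g
  K2O: 8.192% × 1000 = 81.92 g
  Al2O3: 24.84% × 1000 = 248.4 g
  SiO2: 52.27% × 1000 = 522.7 g
Mass-balance tally per oxide from the weights as reported, versus the basis set out (each sum matches its target mass once rounding is allowed for):
  Li2O: 91.07·0.07560 + 594.7·0.04410 = 33.11 g (target 33.11 g)
  MgO: 115.5·0.9851 = 113.8 g (target 113.8 g)
  K2O: 120.0·0.6827 = 81.92 g (target 81.92 g)
  Al2O3: 192.7·0.6525 + 91.07·0.2706 + 594.7·0.1648 = 248.4 g (target 248.4 g)
  SiO2: 91.07·0.6391 + 594.7·0.7811 = 522.7 g (target 522.7 g)
Glass-mass bookkeeping: the batch minus its LOI: 999.9 g (the Σ of target masses is 999.9 g; versus the stated basis of 1000 g — any gap is answer rounding).
Batch grand total — Σ batch = 1114 g; LOI removed, Σ of batch·LOI: 114.0 g; yield = glass ÷ total batch = 89.76%.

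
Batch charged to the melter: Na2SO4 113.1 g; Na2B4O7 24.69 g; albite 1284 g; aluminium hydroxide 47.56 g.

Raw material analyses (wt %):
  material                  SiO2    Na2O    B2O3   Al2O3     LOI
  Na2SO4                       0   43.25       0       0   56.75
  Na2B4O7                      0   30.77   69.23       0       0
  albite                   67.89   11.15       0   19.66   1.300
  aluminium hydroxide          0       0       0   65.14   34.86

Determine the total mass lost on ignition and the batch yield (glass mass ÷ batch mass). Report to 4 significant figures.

LOI loss = 97.46 g; glass = 1372 g; yield = 93.37%

Intermediates are printed, with 4-significant-figure rounding, at each printed step — all internal work holds full float precision throughout — every reported figure undergoes a single rounding; derived quantities are re-derived starting from the weights for 1372 g of glass in exact precision (the four compositions, ignition loss, net glass mass, yield, totals) exactly as shown in the question or the answer.
Each material's LOI contribution:
  Na2SO4: 113.1 × 0.5675 = 64.18 g
  Na2B4O7: 24.69 × 0 = 0 g
  albite: 1284 × 0.01300 = 16.69 g
  aluminium hydroxide: 47.56 × 0.3486 = 16.58 g
Total LOI = 97.46 g
Glass = batch − LOI = 1469 − 97.46 = 1372 g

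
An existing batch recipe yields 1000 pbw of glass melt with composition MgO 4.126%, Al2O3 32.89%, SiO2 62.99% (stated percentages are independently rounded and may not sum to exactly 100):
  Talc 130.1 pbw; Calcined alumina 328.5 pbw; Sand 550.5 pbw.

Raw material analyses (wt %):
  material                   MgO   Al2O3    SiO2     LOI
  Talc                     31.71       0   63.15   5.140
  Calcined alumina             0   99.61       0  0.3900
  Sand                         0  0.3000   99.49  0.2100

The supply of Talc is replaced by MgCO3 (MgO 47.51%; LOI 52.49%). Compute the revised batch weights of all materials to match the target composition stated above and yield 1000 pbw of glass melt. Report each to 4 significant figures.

All internal work carries exact precision all the way through — mid-chain values are rounded to four significant digits when quoted — each reported figure is rounded once only. The derived quantities (yield, glass mass, three oxide percentages, ignition loss, the totals) are recomputed at full float precision starting from the weights for 1000 pbw of glass precisely as stated by the problem or the answer.
Oxide-by-oxide targets in 1000 pbw glass melt:
  MgO: 4.126% × 1000 = 41.26 pbw
  Al2O3: 32.89% × 1000 = 328.9 pbw
  SiO2: 62.99% × 1000 = 629.9 pbw
Mass-balance tally per oxide from the weights as reported, for the quoted basis mass (sums match the target masses net of answer rounding effects):
  MgO: 86.84·0.4751 = 41.26 pbw (target 41.26 pbw)
  Al2O3: 328.3·0.9961 + 633.1·0.003000 = 328.9 pbw (target 328.9 pbw)
  SiO2: 633.1·0.9949 = 629.9 pbw (target 629.9 pbw)
Glass-mass sanity pass: the batch minus its LOI: 1000 pbw (per-oxide target masses sum to 1000 pbw; versus the stated basis of 1000 pbw — differing by rounding only).
Summing the batch: Σ batch = 1048 pbw; LOI loss = Σ batch·LOI = 48.19 pbw; yield: glass divided by total = 95.40%.

Revised batch per 1000 pbw glass melt:
  MgCO3: 86.84 pbw
  Calcined alumina: 328.3 pbw
  Sand: 633.1 pbw
Total batch = 1048 pbw; LOI loss = 48.19 pbw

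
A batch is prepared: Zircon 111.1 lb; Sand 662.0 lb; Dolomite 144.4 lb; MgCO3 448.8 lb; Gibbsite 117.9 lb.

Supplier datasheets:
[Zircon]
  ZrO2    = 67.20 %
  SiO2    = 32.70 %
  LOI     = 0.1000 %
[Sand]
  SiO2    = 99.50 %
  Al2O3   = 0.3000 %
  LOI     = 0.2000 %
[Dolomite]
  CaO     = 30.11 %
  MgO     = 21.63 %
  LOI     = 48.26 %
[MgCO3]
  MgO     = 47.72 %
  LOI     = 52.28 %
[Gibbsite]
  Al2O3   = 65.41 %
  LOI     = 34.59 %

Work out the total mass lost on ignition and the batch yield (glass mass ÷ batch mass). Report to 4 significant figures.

Intermediates are displayed rounded to 4 significant digits on the page. Each numeric step keeps full precision through every step — every reported figure is rounded a single time. Derived quantities (five oxide percentages, ignition loss, the totals, net glass mass, yield) are rebuilt starting from the weights on 1138 lb of glass in exact precision as written in question or answer.
Material-by-material LOI:
  Zircon: 111.1 × 0.001000 = 0.1111 lb
  Sand: 662.0 × 0.002000 = 1.324 lb
  Dolomite: 144.4 × 0.4826 = 69.69 lb
  MgCO3: 448.8 × 0.5228 = 234.6 lb
  Gibbsite: 117.9 × 0.3459 = 40.78 lb
Total LOI = 346.5 lb
Glass = batch − LOI = 1484 − 346.5 = 1138 lb

LOI loss = 346.5 lb; glass = 1138 lb; yield = 76.65%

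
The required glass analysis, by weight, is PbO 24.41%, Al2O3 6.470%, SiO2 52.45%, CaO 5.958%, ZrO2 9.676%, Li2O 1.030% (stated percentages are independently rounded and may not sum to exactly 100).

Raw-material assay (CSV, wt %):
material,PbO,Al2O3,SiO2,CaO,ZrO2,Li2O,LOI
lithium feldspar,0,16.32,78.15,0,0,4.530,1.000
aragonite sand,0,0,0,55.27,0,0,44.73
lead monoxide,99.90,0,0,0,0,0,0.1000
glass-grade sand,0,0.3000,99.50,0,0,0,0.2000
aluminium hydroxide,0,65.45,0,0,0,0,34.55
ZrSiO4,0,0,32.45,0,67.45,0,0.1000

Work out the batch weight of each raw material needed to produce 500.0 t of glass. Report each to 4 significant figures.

The whole derivation runs at full precision from start to finish. Working values are rounded off to 4 significant digits when displayed; every reported value includes exactly one rounding — the derived quantities (the six compositions, glass mass, ignition loss, totals, the yield) are re-derived at full precision starting from the weights per 500.0 t of glass as quoted within either problem or answer.
Per-oxide target masses for 500.0 t glass:
  PbO: 24.41% × 500.0 = 122.0 t
  Al2O3: 6.470% × 500.0 = 32.35 t
  SiO2: 52.45% × 500.0 = 262.2 t
  CaO: 5.958% × 500.0 = 29.79 t
  ZrO2: 9.676% × 500.0 = 48.38 t
  Li2O: 1.030% × 500.0 = 5.150 t
Verifying the oxide balance from the weights as reported, relative to the basis at hand (oxide sums agree with the targets modulo rounding of the values):
  PbO: 122.2·0.9990 = 122.1 t (target 122.0 t)
  Al2O3: 113.7·0.1632 + 150.9·0.003000 + 20.39·0.6545 = 32.35 t (target 32.35 t)
  SiO2: 113.7·0.7815 + 150.9·0.9950 + 71.73·0.3245 = 262.3 t (target 262.2 t)
  CaO: 53.90·0.5527 = 29.79 t (target 29.79 t)
  ZrO2: 71.73·0.6745 = 48.38 t (target 48.38 t)
  Li2O: 113.7·0.04530 = 5.151 t (target 5.150 t)
Auditing the glass mass value: the batch minus its LOI: 500.0 t (per-oxide target masses sum to 500.0 t; versus the stated basis of 500.0 t — deltas are rounding alone).
Summing the batch: Σ batch = 532.8 t; LOI removed, Σ of batch·LOI: 32.79 t; the yield ratio, glass ÷ batch: 93.85%.

Batch per 500.0 t glass:
  lithium feldspar: 113.7 t
  aragonite sand: 53.90 t
  lead monoxide: 122.2 t
  glass-grade sand: 150.9 t
  aluminium hydroxide: 20.39 t
  ZrSiO4: 71.73 t
Total batch = 532.8 t; LOI loss = 32.79 t; yield = 93.85%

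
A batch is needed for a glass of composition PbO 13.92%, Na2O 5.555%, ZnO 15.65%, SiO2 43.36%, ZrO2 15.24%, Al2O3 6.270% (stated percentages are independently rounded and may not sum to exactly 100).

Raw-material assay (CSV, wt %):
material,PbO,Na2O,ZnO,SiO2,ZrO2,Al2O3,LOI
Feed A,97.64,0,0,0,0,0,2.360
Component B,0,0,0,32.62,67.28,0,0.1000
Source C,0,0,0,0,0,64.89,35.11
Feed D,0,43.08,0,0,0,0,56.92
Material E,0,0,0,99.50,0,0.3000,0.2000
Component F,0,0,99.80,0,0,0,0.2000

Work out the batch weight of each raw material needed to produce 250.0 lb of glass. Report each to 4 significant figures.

Batch per 250.0 lb glass:
  Feed A: 35.64 lb
  Component B: 56.63 lb
  Source C: 23.74 lb
  Feed D: 32.24 lb
  Material E: 90.38 lb
  Component F: 39.20 lb
Total batch = 277.8 lb; LOI loss = 27.84 lb; yield = 89.98%

Each numeric step carries exact precision in all steps — mid-chain values appear, with 4-significant-figure rounding, in the printout. A single rounding yields each reported figure. All derived quantities are recomputed using the weight values at 250.0 lb of glass at exact precision (the six compositions, LOI, the yield, totals, glass mass) precisely as stated by the question or the answer.
Oxide mass targets, per 250.0 lb glass:
  PbO: 13.92% × 250.0 = 34.80 lb
  Na2O: 5.555% × 250.0 = 13.89 lb
  ZnO: 15.65% × 250.0 = 39.12 lb
  SiO2: 43.36% × 250.0 = 108.4 lb
  ZrO2: 15.24% × 250.0 = 38.10 lb
  Al2O3: 6.270% × 250.0 = 15.68 lb
Mass-balance tally per oxide applying the batch weights above, versus the basis set out (target by target, the sums agree up to rounding of the answer):
  PbO: 35.64·0.9764 = 34.80 lb (target 34.80 lb)
  Na2O: 32.24·0.4308 = 13.89 lb (target 13.89 lb)
  ZnO: 39.20·0.9980 = 39.12 lb (target 39.12 lb)
  SiO2: 56.63·0.3262 + 90.38·0.9950 = 108.4 lb (target 108.4 lb)
  ZrO2: 56.63·0.6728 = 38.10 lb (target 38.10 lb)
  Al2O3: 23.74·0.6489 + 90.38·0.003000 = 15.68 lb (target 15.68 lb)
Auditing the glass mass value: batch total minus LOI = 250.0 lb (the targets, summed, come to 250.0 lb; basis as stated: 250.0 lb — deltas are rounding alone).
Summing the batch: Σ batch = 277.8 lb; ignition loss, Σ(batch × LOI) = 27.84 lb; yield: glass divided by total = 89.98%.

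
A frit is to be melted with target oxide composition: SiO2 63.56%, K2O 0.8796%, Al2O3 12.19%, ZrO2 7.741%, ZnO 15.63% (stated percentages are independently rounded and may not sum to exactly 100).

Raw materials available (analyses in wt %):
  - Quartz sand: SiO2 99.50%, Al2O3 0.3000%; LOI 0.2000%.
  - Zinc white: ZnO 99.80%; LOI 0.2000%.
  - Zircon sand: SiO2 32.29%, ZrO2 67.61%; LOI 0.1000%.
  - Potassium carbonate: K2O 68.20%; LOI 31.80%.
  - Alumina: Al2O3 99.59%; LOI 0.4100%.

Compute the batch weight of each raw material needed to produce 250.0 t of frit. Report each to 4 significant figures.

The whole derivation keeps full float precision at every stage; values along the way are displayed, rounded to 4 significant digits, in the printout — each reported result is rounded just once — all derived quantities are computed in full float precision (glass mass, the five compositions, LOI, yield, totals) from the weighed amounts on 250.0 t of glass, as set out in the problem or answer text.
Target masses of each oxide per 250.0 t frit:
  SiO2: 63.56% × 250.0 = 158.9 t
  K2O: 0.8796% × 250.0 = 2.199 t
  Al2O3: 12.19% × 250.0 = 30.48 t
  ZrO2: 7.741% × 250.0 = 19.35 t
  ZnO: 15.63% × 250.0 = 39.08 t
A balance pass over the oxides, from the weights as reported, versus the basis set out (each sum matches its target mass within answer rounding):
  SiO2: 150.4·0.9950 + 28.62·0.3229 = 158.9 t (target 158.9 t)
  K2O: 3.224·0.6820 = 2.199 t (target 2.199 t)
  Al2O3: 150.4·0.003000 + 30.15·0.9959 = 30.48 t (target 30.48 t)
  ZrO2: 28.62·0.6761 = 19.35 t (target 19.35 t)
  ZnO: 39.15·0.9980 = 39.07 t (target 39.08 t)
Glass-mass sanity pass: whole batch net of LOI = 250.0 t (the targets, summed, come to 250.0 t; with the basis standing at 250.0 t — rounding explains the deltas).
Adding the batch up: Σ batch = 251.5 t; LOI removed, Σ of batch·LOI: 1.557 t; the yield ratio, glass ÷ batch: 99.38%.

Batch per 250.0 t frit:
  Quartz sand: 150.4 t
  Zinc white: 39.15 t
  Zircon sand: 28.62 t
  Potassium carbonate: 3.224 t
  Alumina: 30.15 t
Total batch = 251.5 t; LOI loss = 1.557 t; yield = 99.38%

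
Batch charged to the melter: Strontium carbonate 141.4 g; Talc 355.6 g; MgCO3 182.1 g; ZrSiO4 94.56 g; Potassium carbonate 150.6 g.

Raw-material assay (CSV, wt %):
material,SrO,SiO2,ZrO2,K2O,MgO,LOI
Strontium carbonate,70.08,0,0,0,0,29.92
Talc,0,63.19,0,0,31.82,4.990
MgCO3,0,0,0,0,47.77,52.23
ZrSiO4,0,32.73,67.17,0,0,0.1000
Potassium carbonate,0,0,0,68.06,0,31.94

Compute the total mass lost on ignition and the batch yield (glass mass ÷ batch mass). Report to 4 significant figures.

LOI loss = 203.4 g; glass = 720.9 g; yield = 78.00%

All internal work carries exact precision from first step to last — working values are displayed, rounded to 4 significant figures, at each printed step — every reported number is rounded just once; all derived quantities, which include glass mass, yield, ignition loss, totals, the five compositions, are rebuilt at full precision, as given in either problem or answer, using the weight values at 720.9 g of glass.
Material-by-material LOI:
  Strontium carbonate: 141.4 × 0.2992 = 42.31 g
  Talc: 355.6 × 0.04990 = 17.74 g
  MgCO3: 182.1 × 0.5223 = 95.11 g
  ZrSiO4: 94.56 × 0.001000 = 0.09456 g
  Potassium carbonate: 150.6 × 0.3194 = 48.10 g
Total LOI = 203.4 g
Glass = batch − LOI = 924.3 − 203.4 = 720.9 g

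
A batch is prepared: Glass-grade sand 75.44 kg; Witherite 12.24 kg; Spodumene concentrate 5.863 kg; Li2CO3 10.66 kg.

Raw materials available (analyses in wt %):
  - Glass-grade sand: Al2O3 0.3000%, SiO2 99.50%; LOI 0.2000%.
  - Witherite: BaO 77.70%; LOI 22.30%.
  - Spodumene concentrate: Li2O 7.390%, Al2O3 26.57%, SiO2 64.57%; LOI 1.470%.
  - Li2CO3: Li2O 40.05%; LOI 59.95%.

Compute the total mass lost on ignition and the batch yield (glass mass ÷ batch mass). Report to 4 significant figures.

LOI loss = 9.357 kg; glass = 94.85 kg; yield = 91.02%

Values along the way are shown rounded to 4 significant digits alongside each step. Each numeric step keeps full float precision from start to finish. Exactly one rounding is applied to each reported number — all derived quantities (four oxide percentages, net glass mass, the totals, yield, LOI) are carried from the batch weights per 94.85 kg of glass in full float precision exactly as printed in either problem or answer.
Ignition loss by material:
  Glass-grade sand: 75.44 × 0.002000 = 0.1509 kg
  Witherite: 12.24 × 0.2230 = 2.730 kg
  Spodumene concentrate: 5.863 × 0.01470 = 0.08619 kg
  Li2CO3: 10.66 × 0.5995 = 6.391 kg
Total LOI = 9.357 kg
Glass = batch − LOI = 104.2 − 9.357 = 94.85 kg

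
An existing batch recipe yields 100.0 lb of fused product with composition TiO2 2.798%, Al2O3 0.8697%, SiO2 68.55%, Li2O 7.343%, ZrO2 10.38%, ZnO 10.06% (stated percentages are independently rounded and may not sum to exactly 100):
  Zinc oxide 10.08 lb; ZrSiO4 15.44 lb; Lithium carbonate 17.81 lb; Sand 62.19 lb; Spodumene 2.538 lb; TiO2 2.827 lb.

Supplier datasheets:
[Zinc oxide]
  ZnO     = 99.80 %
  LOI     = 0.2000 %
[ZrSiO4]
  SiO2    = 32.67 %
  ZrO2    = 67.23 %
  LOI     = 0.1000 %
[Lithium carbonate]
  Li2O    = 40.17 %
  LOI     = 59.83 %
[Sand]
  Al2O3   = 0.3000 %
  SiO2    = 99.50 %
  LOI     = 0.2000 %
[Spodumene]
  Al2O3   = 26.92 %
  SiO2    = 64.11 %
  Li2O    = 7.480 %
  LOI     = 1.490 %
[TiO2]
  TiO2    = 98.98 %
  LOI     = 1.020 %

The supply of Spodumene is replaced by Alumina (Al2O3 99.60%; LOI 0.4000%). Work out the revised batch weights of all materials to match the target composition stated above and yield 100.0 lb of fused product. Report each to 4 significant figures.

Every computation holds exact precision through every step. The intermediate values are printed rounded to four significant figures when written out — a single rounding completes each reported number. All derived quantities are re-derived in full precision (LOI, six oxide percentages, net glass mass, totals, the yield) from the batch weights per 100.0 lb of glass as written in the problem or the answer.
Oxide-by-oxide targets in 100.0 lb fused product:
  TiO2: 2.798% × 100.0 = 2.798 lb
  Al2O3: 0.8697% × 100.0 = 0.8697 lb
  SiO2: 68.55% × 100.0 = 68.55 lb
  Li2O: 7.343% × 100.0 = 7.343 lb
  ZrO2: 10.38% × 100.0 = 10.38 lb
  ZnO: 10.06% × 100.0 = 10.06 lb
Checking each oxide sum on the weights just shown, versus the basis set out (summed amounts equal target values exact up to rounding of places):
  TiO2: 2.827·0.9898 = 2.798 lb (target 2.798 lb)
  Al2O3: 63.83·0.003000 + 0.6809·0.9960 = 0.8697 lb (target 0.8697 lb)
  SiO2: 15.44·0.3267 + 63.83·0.9950 = 68.56 lb (target 68.55 lb)
  Li2O: 18.28·0.4017 = 7.343 lb (target 7.343 lb)
  ZrO2: 15.44·0.6723 = 10.38 lb (target 10.38 lb)
  ZnO: 10.08·0.9980 = 10.06 lb (target 10.06 lb)
Glass-mass sanity pass: Σ batch − LOI loss = 100.0 lb (the targets, summed, come to 100.0 lb; versus the stated basis of 100.0 lb — deltas are rounding alone).
Total batch = Σ batch = 111.1 lb; Σ batch·LOI gives LOI loss = 11.13 lb; glass ÷ batch gives a yield of 89.98%.

Revised batch per 100.0 lb fused product:
  Zinc oxide: 10.08 lb
  ZrSiO4: 15.44 lb
  Lithium carbonate: 18.28 lb
  Sand: 63.83 lb
  Alumina: 0.6809 lb
  TiO2: 2.827 lb
Total batch = 111.1 lb; LOI loss = 11.13 lb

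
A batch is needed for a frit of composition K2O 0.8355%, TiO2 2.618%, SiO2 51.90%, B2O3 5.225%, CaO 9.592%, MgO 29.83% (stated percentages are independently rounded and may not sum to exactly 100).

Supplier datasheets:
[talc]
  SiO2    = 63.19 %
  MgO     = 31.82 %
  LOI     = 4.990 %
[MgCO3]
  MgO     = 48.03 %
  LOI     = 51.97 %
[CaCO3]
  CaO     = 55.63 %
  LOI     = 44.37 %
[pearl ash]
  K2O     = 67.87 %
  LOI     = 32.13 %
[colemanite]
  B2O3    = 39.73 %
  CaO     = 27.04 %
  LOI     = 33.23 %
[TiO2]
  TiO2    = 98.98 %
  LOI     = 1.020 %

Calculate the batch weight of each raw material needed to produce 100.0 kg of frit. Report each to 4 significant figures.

Batch per 100.0 kg frit:
  talc: 82.13 kg
  MgCO3: 7.694 kg
  CaCO3: 10.85 kg
  pearl ash: 1.231 kg
  colemanite: 13.15 kg
  TiO2: 2.645 kg
Total batch = 117.7 kg; LOI loss = 17.70 kg; yield = 84.96%

Values along the way appear (rounded to four significant figures) when written out. Every computation maintains full precision throughout. Each reported result receives exactly one rounding. All derived quantities (net glass mass, the yield, totals, ignition loss, six oxide percentages) are carried at exact precision from the weighed amounts on 100.0 kg of glass, exactly as printed in either problem or answer.
The oxide mass targets at 100.0 kg frit:
  K2O: 0.8355% × 100.0 = 0.8355 kg
  TiO2: 2.618% × 100.0 = 2.618 kg
  SiO2: 51.90% × 100.0 = 51.90 kg
  B2O3: 5.225% × 100.0 = 5.225 kg
  CaO: 9.592% × 100.0 = 9.592 kg
  MgO: 29.83% × 100.0 = 29.83 kg
A balance pass over the oxides, working from each reported weight, on the stated basis (oxide sums agree with the targets net of answer rounding effects):
  K2O: 1.231·0.6787 = 0.8355 kg (target 0.8355 kg)
  TiO2: 2.645·0.9898 = 2.618 kg (target 2.618 kg)
  SiO2: 82.13·0.6319 = 51.90 kg (target 51.90 kg)
  B2O3: 13.15·0.3973 = 5.224 kg (target 5.225 kg)
  CaO: 10.85·0.5563 + 13.15·0.2704 = 9.592 kg (target 9.592 kg)
  MgO: 82.13·0.3182 + 7.694·0.4803 = 29.83 kg (target 29.83 kg)
Glass-mass closure: total batch − LOI = 100.0 kg (the targets, summed, come to 100.0 kg; basis as stated: 100.0 kg — any gap is answer rounding).
Batch total: Σ batch = 117.7 kg; the LOI term Σ batch·LOI equals 17.70 kg; yield: glass divided by total = 84.96%.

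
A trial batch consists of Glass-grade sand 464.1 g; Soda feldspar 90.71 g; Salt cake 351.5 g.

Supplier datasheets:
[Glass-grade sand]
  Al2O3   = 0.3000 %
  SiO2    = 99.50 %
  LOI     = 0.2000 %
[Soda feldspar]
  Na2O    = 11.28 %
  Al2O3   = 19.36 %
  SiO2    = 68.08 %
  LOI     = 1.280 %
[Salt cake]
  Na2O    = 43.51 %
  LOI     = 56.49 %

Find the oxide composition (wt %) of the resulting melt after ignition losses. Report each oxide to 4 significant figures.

In-progress results appear rounded to four significant digits on the page — all internal work runs at exact precision end to end — each reported number receives exactly one rounding. Derived quantities are carried at exact precision (net glass mass, three oxide percentages, the yield, the totals, LOI) using the weight values per 705.7 g of glass as quoted within the question or the answer.
Oxide-by-oxide delivered mass:
  Na2O: 90.71·0.1128 + 351.5·0.4351 = 163.2 g
  Al2O3: 464.1·0.003000 + 90.71·0.1936 = 18.95 g
  SiO2: 464.1·0.9950 + 90.71·0.6808 = 523.5 g
LOI: 464.1·0.002000 + 90.71·0.01280 + 351.5·0.5649 = 200.7 g
Resulting glass, batch − LOI: 906.3 − 200.7 = 705.7 g (equal to the oxide-mass sum)
percent by weight: oxide/glass ×100

Glass mass = 705.7 g (batch 906.3 − LOI 200.7).
Composition: Na2O 23.12%, Al2O3 2.686%, SiO2 74.19%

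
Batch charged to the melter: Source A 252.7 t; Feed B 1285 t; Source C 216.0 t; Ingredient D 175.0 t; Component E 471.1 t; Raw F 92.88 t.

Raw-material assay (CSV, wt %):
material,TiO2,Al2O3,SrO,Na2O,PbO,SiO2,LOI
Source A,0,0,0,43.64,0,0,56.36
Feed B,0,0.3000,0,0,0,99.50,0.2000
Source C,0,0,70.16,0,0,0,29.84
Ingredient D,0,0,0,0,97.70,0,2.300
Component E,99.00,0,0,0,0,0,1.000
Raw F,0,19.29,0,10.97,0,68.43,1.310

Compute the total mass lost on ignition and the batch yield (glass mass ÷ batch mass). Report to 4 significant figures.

LOI loss = 219.4 t; glass = 2273 t; yield = 91.20%

Working values are printed rounded off to 4 significant figures when written out. Each numeric step keeps exact precision in all steps — a single rounding finalizes every reported number. Derived quantities are re-derived from the batch weights for 2273 t of glass in full precision (the totals, net glass mass, the six compositions, LOI, yield), exactly as printed in the question or the answer.
LOI of each material in turn:
  Source A: 252.7 × 0.5636 = 142.4 t
  Feed B: 1285 × 0.002000 = 2.570 t
  Source C: 216.0 × 0.2984 = 64.45 t
  Ingredient D: 175.0 × 0.02300 = 4.025 t
  Component E: 471.1 × 0.01000 = 4.711 t
  Raw F: 92.88 × 0.01310 = 1.217 t
Total LOI = 219.4 t
Glass = batch − LOI = 2493 − 219.4 = 2273 t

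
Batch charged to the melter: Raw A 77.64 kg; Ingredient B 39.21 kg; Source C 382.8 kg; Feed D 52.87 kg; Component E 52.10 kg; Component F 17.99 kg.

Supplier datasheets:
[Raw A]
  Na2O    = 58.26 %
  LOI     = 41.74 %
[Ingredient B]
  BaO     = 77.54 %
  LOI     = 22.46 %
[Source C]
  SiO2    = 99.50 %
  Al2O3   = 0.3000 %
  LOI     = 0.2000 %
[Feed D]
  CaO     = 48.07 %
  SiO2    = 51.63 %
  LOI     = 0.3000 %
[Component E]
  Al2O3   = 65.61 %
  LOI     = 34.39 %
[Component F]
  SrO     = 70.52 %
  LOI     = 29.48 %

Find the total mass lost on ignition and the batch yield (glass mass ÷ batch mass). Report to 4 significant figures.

In-progress results appear rounded to four significant digits in the working. Full float precision is held from first step to last. Each reported figure is rounded exactly once. All derived quantities are carried from the batch weights on 557.3 kg of glass in full float precision (six oxide percentages, yield, glass mass, totals, LOI) as they appear in question or answer.
Each material's LOI contribution:
  Raw A: 77.64 × 0.4174 = 32.41 kg
  Ingredient B: 39.21 × 0.2246 = 8.807 kg
  Source C: 382.8 × 0.002000 = 0.7656 kg
  Feed D: 52.87 × 0.003000 = 0.1586 kg
  Component E: 52.10 × 0.3439 = 17.92 kg
  Component F: 17.99 × 0.2948 = 5.303 kg
Total LOI = 65.36 kg
Glass = batch − LOI = 622.6 − 65.36 = 557.3 kg

LOI loss = 65.36 kg; glass = 557.3 kg; yield = 89.50%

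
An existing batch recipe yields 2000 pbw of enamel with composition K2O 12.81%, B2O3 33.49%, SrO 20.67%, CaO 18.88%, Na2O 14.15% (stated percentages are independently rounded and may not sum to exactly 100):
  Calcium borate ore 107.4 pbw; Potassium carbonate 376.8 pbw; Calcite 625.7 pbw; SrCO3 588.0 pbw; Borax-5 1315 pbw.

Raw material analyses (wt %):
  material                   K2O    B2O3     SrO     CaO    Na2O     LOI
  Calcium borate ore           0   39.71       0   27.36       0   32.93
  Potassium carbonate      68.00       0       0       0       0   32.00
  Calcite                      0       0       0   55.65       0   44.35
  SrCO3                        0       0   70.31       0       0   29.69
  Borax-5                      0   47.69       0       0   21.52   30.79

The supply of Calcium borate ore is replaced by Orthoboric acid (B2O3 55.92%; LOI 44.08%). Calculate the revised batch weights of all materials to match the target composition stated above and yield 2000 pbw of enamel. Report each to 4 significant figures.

All internal work maintains full float precision from start to finish; in-progress results appear (rounded to four significant digits) in the printout — each reported figure takes a single rounding; derived quantities (glass mass, totals, five oxide percentages, yield, ignition loss) are carried in full float precision from the weighed amounts on 2000 pbw of glass exactly as printed in the problem or the answer.
The oxide mass targets at 2000 pbw enamel:
  K2O: 12.81% × 2000 = 256.2 pbw
  B2O3: 33.49% × 2000 = 669.8 pbw
  SrO: 20.67% × 2000 = 413.4 pbw
  CaO: 18.88% × 2000 = 377.6 pbw
  Na2O: 14.15% × 2000 = 283.0 pbw
Mass-balance tally per oxide given the weights on record, per the basis as stated (every target is met by its sum inside rounding margins):
  K2O: 376.8·0.6800 = 256.2 pbw (target 256.2 pbw)
  B2O3: 76.27·0.5592 + 1315·0.4769 = 669.8 pbw (target 669.8 pbw)
  SrO: 588.0·0.7031 = 413.4 pbw (target 413.4 pbw)
  CaO: 678.5·0.5565 = 377.6 pbw (target 377.6 pbw)
  Na2O: 1315·0.2152 = 283.0 pbw (target 283.0 pbw)
Mass balance on the glass: Σ batch − LOI loss = 2000 pbw (oxide target masses add up to 2000 pbw; with the basis standing at 2000 pbw — a pure rounding effect).
Summing the batch: Σ batch = 3035 pbw; ignition loss, Σ(batch × LOI) = 1035 pbw; glass ÷ batch gives a yield of 65.91%.

Revised batch per 2000 pbw enamel:
  Orthoboric acid: 76.27 pbw
  Potassium carbonate: 376.8 pbw
  Calcite: 678.5 pbw
  SrCO3: 588.0 pbw
  Borax-5: 1315 pbw
Total batch = 3035 pbw; LOI loss = 1035 pbw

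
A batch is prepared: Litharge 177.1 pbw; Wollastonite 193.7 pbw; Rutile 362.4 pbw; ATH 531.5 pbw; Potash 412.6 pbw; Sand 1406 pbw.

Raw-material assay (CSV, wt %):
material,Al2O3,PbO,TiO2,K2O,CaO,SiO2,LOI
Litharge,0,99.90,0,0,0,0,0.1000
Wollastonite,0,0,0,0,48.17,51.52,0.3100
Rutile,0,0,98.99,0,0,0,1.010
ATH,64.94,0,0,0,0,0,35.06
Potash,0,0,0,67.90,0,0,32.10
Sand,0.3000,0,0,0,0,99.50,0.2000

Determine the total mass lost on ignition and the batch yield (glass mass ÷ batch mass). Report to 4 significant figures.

LOI loss = 326.0 pbw; glass = 2757 pbw; yield = 89.43%

Each numeric step holds full float precision throughout — working values are shown rounded to four significant digits when written out; each reported figure is rounded exactly once. All derived quantities, including LOI, totals, net glass mass, yield, six oxide percentages, are recomputed from the batch weights per 2757 pbw of glass at full float precision precisely as stated by problem or answer.
Each material's LOI contribution:
  Litharge: 177.1 × 0.001000 = 0.1771 pbw
  Wollastonite: 193.7 × 0.003100 = 0.6005 pbw
  Rutile: 362.4 × 0.01010 = 3.660 pbw
  ATH: 531.5 × 0.3506 = 186.3 pbw
  Potash: 412.6 × 0.3210 = 132.4 pbw
  Sand: 1406 × 0.002000 = 2.812 pbw
Total LOI = 326.0 pbw
Glass = batch − LOI = 3083 − 326.0 = 2757 pbw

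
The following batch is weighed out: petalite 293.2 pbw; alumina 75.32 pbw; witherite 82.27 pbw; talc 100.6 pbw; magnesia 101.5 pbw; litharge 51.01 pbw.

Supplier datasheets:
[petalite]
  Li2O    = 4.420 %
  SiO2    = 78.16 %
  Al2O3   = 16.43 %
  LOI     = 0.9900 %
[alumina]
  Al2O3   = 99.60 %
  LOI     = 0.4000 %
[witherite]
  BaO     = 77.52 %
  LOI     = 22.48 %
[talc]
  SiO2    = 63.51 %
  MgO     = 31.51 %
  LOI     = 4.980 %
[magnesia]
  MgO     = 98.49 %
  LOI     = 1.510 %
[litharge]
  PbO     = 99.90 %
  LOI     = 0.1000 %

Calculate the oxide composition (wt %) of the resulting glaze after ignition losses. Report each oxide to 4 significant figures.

Intermediates are shown rounded to 4 significant figures between the steps. Every computation runs at exact precision in every operation. Exactly one rounding goes into each reported value — derived quantities (the yield, totals, ignition loss, net glass mass, six oxide percentages) are re-derived in full precision using the weight values at 675.6 pbw of glass as quoted within the problem or answer text.
Oxide-by-oxide delivered mass:
  Li2O: 293.2·0.04420 = 12.96 pbw
  PbO: 51.01·0.9990 = 50.96 pbw
  SiO2: 293.2·0.7816 + 100.6·0.6351 = 293.1 pbw
  BaO: 82.27·0.7752 = 63.78 pbw
  MgO: 100.6·0.3151 + 101.5·0.9849 = 131.7 pbw
  Al2O3: 293.2·0.1643 + 75.32·0.9960 = 123.2 pbw
LOI: 293.2·0.009900 + 75.32·0.004000 + 82.27·0.2248 + 100.6·0.04980 + 101.5·0.01510 + 51.01·0.001000 = 28.29 pbw
Glass mass = batch − LOI = 703.9 − 28.29 = 675.6 pbw (equal to the oxide-mass sum)
each oxide over glass, ×100, is wt %

Glass mass = 675.6 pbw (batch 703.9 − LOI 28.29).
Composition: Li2O 1.918%, PbO 7.543%, SiO2 43.38%, BaO 9.440%, MgO 19.49%, Al2O3 18.23%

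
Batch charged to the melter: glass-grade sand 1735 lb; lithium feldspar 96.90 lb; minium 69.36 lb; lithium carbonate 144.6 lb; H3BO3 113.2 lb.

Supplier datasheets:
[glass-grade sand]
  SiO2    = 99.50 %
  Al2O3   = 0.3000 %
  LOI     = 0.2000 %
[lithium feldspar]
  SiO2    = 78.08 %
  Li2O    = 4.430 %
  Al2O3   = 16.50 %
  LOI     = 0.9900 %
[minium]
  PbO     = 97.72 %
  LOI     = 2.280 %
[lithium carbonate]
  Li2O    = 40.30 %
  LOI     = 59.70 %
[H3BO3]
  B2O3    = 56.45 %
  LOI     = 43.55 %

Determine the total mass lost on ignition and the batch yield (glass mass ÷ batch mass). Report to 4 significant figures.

All arithmetic carries full precision from first step to last; mid-chain values appear rounded to 4 significant figures; every reported figure is rounded only once; the derived quantities, including yield, LOI, the five compositions, glass mass, totals, are computed from the batch weights for 2017 lb of glass at full float precision as they appear in question or answer.
Material-by-material LOI:
  glass-grade sand: 1735 × 0.002000 = 3.470 lb
  lithium feldspar: 96.90 × 0.009900 = 0.9593 lb
  minium: 69.36 × 0.02280 = 1.581 lb
  lithium carbonate: 144.6 × 0.5970 = 86.33 lb
  H3BO3: 113.2 × 0.4355 = 49.30 lb
Total LOI = 141.6 lb
Glass = batch − LOI = 2159 − 141.6 = 2017 lb

LOI loss = 141.6 lb; glass = 2017 lb; yield = 93.44%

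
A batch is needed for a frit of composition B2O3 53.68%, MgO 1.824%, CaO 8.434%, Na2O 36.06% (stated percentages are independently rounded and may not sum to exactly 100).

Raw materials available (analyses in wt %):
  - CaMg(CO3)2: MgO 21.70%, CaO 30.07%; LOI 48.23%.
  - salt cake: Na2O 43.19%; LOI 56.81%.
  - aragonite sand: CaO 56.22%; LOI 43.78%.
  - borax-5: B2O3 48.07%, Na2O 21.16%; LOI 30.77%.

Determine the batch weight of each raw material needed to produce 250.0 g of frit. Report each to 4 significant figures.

Values along the way appear with 4-significant-figure rounding in the printout; every computation keeps full precision at all times — each reported value receives exactly one rounding. Derived quantities (net glass mass, the four compositions, ignition loss, the yield, the totals) are recomputed from the batch weights at 250.0 g of glass at full precision, as they appear in the question or the answer.
Target masses of each oxide per 250.0 g frit:
  B2O3: 53.68% × 250.0 = 134.2 g
  MgO: 1.824% × 250.0 = 4.560 g
  CaO: 8.434% × 250.0 = 21.08 g
  Na2O: 36.06% × 250.0 = 90.15 g
Sums-versus-targets review on the weights just shown, versus the basis set out (delivered sums recover each target modulo rounding of the values):
  B2O3: 279.2·0.4807 = 134.2 g (target 134.2 g)
  MgO: 21.01·0.2170 = 4.559 g (target 4.560 g)
  CaO: 21.01·0.3007 + 26.26·0.5622 = 21.08 g (target 21.08 g)
  Na2O: 71.95·0.4319 + 279.2·0.2116 = 90.15 g (target 90.15 g)
Consistency of the glass mass: batch total minus LOI = 250.0 g (summing oxide targets gives 250.0 g; with the basis standing at 250.0 g — a pure rounding effect).
Total batch = Σ batch = 398.4 g; ignition loss, Σ(batch × LOI) = 148.4 g; as yield: glass ÷ batch → 62.75%.

Batch per 250.0 g frit:
  CaMg(CO3)2: 21.01 g
  salt cake: 71.95 g
  aragonite sand: 26.26 g
  borax-5: 279.2 g
Total batch = 398.4 g; LOI loss = 148.4 g; yield = 62.75%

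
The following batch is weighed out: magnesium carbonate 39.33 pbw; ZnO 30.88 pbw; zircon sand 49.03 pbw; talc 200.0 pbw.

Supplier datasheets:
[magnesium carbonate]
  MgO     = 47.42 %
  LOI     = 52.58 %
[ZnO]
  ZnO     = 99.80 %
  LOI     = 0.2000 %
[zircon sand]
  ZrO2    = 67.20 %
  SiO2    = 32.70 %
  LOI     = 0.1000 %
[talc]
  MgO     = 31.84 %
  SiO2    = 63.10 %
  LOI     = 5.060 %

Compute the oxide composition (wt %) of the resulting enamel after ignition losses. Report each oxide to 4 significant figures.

Glass mass = 288.3 pbw (batch 319.2 − LOI 30.91).
Composition: ZrO2 11.43%, MgO 28.55%, ZnO 10.69%, SiO2 49.33%

Values along the way are printed, rounded to 4 significant figures, alongside each step — all arithmetic runs at full precision from first step to last. Each reported value undergoes a single rounding; the derived quantities, including the yield, net glass mass, the four compositions, LOI, totals, are recomputed from the weighed amounts for 288.3 pbw of glass at exact precision as written in problem or answer.
Delivered oxide masses:
  ZrO2: 49.03·0.6720 = 32.95 pbw
  MgO: 39.33·0.4742 + 200.0·0.3184 = 82.33 pbw
  ZnO: 30.88·0.9980 = 30.82 pbw
  SiO2: 49.03·0.3270 + 200.0·0.6310 = 142.2 pbw
LOI: 39.33·0.5258 + 30.88·0.002000 + 49.03·0.001000 + 200.0·0.05060 = 30.91 pbw
Net of LOI, the glass mass = 319.2 − 30.91 = 288.3 pbw (consistent with Σ oxide mass)
percent share: oxide ÷ glass, ×100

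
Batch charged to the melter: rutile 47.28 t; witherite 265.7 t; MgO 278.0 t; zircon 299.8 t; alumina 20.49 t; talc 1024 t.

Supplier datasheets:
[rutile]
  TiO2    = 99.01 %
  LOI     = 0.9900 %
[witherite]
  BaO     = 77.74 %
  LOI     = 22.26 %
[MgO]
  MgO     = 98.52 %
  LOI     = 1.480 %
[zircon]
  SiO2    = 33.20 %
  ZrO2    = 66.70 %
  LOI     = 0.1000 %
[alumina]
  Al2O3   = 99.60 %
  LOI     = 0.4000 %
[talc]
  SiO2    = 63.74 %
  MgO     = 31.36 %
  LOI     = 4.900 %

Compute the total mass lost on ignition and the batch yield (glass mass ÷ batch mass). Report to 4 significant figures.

LOI loss = 114.3 t; glass = 1821 t; yield = 94.09%

The whole derivation holds full float precision from start to finish. The intermediate values appear rounded off to 4 significant digits within the worked lines; a single rounding finalizes each reported value — the derived quantities are rebuilt at full float precision (LOI, the six compositions, glass mass, the yield, the totals) from the batch weights for 1821 t of glass, exactly as printed in question or answer.
Loss on ignition, line by line:
  rutile: 47.28 × 0.009900 = 0.4681 t
  witherite: 265.7 × 0.2226 = 59.14 t
  MgO: 278.0 × 0.01480 = 4.114 t
  zircon: 299.8 × 0.001000 = 0.2998 t
  alumina: 20.49 × 0.004000 = 0.08196 t
  talc: 1024 × 0.04900 = 50.18 t
Total LOI = 114.3 t
Glass = batch − LOI = 1935 − 114.3 = 1821 t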